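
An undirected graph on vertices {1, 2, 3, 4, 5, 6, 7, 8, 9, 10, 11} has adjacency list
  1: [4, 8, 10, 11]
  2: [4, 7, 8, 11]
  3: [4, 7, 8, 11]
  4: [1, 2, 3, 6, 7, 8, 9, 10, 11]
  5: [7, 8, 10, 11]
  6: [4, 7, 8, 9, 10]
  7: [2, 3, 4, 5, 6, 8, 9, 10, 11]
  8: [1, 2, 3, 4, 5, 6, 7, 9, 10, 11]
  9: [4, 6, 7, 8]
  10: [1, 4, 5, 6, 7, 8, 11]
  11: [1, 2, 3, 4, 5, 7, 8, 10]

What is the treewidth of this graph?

A width-4 tree decomposition is:
Bags: B1 = {4, 6, 7, 8, 10}  B2 = {4, 7, 8, 10, 11}  B3 = {5, 7, 8, 10, 11}  B4 = {2, 4, 7, 8, 11}  B5 = {1, 4, 8, 10, 11}  B6 = {3, 4, 7, 8, 11}  B7 = {4, 6, 7, 8, 9}
Tree: B1–B2, B2–B3, B2–B4, B2–B5, B2–B6, B1–B7
Every bag has size at most 5, so the width is 5 − 1 = 4 and tw(G) ≤ 4. On the other hand G contains the 5-clique {1, 4, 8, 10, 11}. A clique must lie in a single bag of any decomposition, so no decomposition can have width below 4. Combining the bounds, tw(G) = 4.

4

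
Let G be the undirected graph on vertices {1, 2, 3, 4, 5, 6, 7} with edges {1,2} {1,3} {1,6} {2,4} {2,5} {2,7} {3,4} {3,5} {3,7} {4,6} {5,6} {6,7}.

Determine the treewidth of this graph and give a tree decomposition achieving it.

The largest bag has 4 vertices, giving width 3; this decomposition certifies tw(G) ≤ 3. For the lower bound: the 4 vertex sets {1,3}, {5,6}, {2}, {7} are disjoint, each induces a connected subgraph, and every pair is joined by at least one edge of G. Contracting each set to a single vertex therefore yields K_{4} as a minor, and since treewidth is minor-monotone, tw(G) ≥ tw(K_{4}) = 3. Combining the bounds, tw(G) = 3.

Treewidth 3.
One such decomposition:
Bags: B1 = {1, 2, 3, 6}  B2 = {2, 3, 5, 6}  B3 = {2, 3, 6, 7}  B4 = {2, 3, 4, 6}
Tree: B1–B2, B2–B3, B3–B4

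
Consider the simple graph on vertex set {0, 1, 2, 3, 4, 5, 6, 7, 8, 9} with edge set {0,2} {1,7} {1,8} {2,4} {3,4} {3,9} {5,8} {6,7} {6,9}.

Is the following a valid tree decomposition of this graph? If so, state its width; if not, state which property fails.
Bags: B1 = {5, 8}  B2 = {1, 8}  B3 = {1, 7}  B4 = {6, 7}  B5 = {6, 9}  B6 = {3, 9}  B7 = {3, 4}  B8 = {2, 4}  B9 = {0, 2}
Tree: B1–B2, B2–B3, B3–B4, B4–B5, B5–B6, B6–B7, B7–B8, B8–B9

Yes; width 1.

Checking the three conditions: (i) the bags cover all of {0, 1, 2, 3, 4, 5, 6, 7, 8, 9}; (ii) for each edge, some bag contains both endpoints; (iii) the bags containing any fixed vertex form a subtree. All hold, so the decomposition is valid with width 2 − 1 = 1.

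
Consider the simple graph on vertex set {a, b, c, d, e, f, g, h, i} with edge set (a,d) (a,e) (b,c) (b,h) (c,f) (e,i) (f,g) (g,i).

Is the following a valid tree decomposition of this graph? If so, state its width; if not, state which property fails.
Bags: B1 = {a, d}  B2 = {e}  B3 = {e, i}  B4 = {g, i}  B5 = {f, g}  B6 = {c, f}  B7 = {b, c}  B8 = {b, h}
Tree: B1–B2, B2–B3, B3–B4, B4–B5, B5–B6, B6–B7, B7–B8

A tree decomposition must satisfy three properties: every vertex lies in some bag; for every edge, both endpoints lie together in some bag; and for every vertex, the bags containing it form a connected subtree. Here edge (a,e) lies in no bag, so the decomposition is invalid.

No — edge (a,e) lies in no bag.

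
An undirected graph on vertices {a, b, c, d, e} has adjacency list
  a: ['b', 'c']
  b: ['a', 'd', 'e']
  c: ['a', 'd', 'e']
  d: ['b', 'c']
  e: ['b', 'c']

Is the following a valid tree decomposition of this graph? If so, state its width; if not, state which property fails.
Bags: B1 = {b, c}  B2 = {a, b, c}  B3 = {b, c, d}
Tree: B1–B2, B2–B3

A tree decomposition must satisfy three properties: every vertex lies in some bag; for every edge, both endpoints lie together in some bag; and for every vertex, the bags containing it form a connected subtree. Here vertex e appears in no bag, so the decomposition is invalid.

No — vertex e appears in no bag.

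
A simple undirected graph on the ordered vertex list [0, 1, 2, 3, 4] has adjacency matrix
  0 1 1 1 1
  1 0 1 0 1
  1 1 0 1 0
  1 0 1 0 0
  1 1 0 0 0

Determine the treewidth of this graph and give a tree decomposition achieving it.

Treewidth 2.
One optimal decomposition is:
Bags: B1 = {0, 1, 4}  B2 = {0, 1, 2}  B3 = {0, 2, 3}
Tree: B1–B2, B2–B3

Each bag holds 3 vertices, so the decomposition has width 2, which upper-bounds the treewidth. Conversely, {0, 1, 2} is a clique of size 3, and the vertices of any clique must share a bag in every tree decomposition; so some bag has ≥ 3 vertices and tw(G) ≥ 2. Combining the bounds, tw(G) = 2.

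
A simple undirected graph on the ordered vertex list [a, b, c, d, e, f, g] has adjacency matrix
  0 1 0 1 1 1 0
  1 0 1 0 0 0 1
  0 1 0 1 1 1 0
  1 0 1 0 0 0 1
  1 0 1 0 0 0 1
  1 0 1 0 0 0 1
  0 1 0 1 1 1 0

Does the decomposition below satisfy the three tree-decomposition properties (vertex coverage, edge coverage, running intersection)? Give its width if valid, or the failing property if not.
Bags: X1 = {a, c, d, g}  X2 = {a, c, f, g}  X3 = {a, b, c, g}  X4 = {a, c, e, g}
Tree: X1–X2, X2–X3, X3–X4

Vertex coverage: the bags together contain {a, b, c, d, e, f, g}, the full vertex set. Edge coverage: each edge of G has both endpoints in at least one bag. Running intersection: for every vertex, the bags containing it form a connected subtree. All three properties hold, so this is a valid tree decomposition of width max|bag| − 1 = 3, and hence tw(G) ≤ 3.

Yes; width 3.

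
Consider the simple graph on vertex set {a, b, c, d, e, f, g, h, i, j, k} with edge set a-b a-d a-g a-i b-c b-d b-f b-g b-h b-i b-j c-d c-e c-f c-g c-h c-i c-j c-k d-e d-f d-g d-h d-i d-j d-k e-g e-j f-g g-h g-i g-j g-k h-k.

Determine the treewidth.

A width-4 tree decomposition is:
Bags: B1 = {b, c, d, f, g}  B2 = {b, c, d, g, j}  B3 = {b, c, d, g, h}  B4 = {c, d, e, g, j}  B5 = {c, d, g, h, k}  B6 = {b, c, d, g, i}  B7 = {a, b, d, g, i}
Tree: B1–B2, B1–B3, B2–B4, B3–B5, B3–B6, B6–B7
Every bag has size at most 5, so the width is 5 − 1 = 4 and tw(G) ≤ 4. For the lower bound, the 5 vertices {c, d, e, g, j} are pairwise adjacent, and any tree decomposition puts a clique entirely inside one bag — forcing width ≥ 4. Therefore the treewidth is 4.

4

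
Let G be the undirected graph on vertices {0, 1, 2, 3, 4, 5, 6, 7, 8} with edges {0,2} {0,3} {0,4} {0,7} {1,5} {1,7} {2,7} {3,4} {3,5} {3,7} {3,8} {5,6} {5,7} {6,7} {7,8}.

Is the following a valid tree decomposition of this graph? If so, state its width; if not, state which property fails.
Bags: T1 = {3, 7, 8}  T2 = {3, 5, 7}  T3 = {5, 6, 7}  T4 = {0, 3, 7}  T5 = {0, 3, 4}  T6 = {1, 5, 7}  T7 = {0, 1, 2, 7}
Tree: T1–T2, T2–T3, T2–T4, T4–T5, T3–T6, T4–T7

No — bags containing vertex 1 are not connected in the tree.

A tree decomposition must satisfy three properties: every vertex lies in some bag; for every edge, both endpoints lie together in some bag; and for every vertex, the bags containing it form a connected subtree. Here bags containing vertex 1 are not connected in the tree, so the decomposition is invalid.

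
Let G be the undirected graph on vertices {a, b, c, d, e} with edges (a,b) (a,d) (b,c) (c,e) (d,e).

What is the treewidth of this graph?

A width-2 tree decomposition is:
Bags: B1 = {c, d, e}  B2 = {b, c, d}  B3 = {a, b, d}
Tree: B1–B2, B2–B3
Each bag holds 3 vertices, so the decomposition has width 2, which upper-bounds the treewidth. Since d–e–c–b–a–d is a cycle in G, G is not acyclic. Forests are exactly the graphs of treewidth ≤ 1, so tw(G) ≥ 2. Combining the bounds, tw(G) = 2.

2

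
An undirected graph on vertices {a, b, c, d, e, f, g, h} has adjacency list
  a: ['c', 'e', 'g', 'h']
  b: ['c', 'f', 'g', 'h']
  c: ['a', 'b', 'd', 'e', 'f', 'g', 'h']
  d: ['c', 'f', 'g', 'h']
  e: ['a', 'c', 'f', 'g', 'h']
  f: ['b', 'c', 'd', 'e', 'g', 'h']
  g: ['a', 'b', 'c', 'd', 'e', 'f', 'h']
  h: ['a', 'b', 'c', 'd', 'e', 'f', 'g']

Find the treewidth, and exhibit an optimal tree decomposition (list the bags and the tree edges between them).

Each bag holds 5 vertices, so the decomposition has width 4, which upper-bounds the treewidth. On the other hand G contains the 5-clique {a, c, e, g, h}. A clique must lie in a single bag of any decomposition, so no decomposition can have width below 4. Therefore the treewidth is 4.

Treewidth 4.
One such decomposition:
Bags: B1 = {c, d, f, g, h}  B2 = {c, e, f, g, h}  B3 = {b, c, f, g, h}  B4 = {a, c, e, g, h}
Tree: B1–B2, B2–B3, B2–B4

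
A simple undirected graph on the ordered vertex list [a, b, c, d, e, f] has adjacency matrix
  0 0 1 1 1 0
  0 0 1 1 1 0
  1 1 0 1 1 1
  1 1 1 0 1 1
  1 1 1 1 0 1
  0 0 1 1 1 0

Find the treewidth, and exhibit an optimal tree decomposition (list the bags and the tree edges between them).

Treewidth 3.
One such decomposition:
Bags: B1 = {b, c, d, e}  B2 = {c, d, e, f}  B3 = {a, c, d, e}
Tree: B1–B2, B2–B3

The largest bag has 4 vertices, giving width 3; this decomposition certifies tw(G) ≤ 3. Conversely, {a, c, d, e} is a clique of size 4, and the vertices of any clique must share a bag in every tree decomposition; so some bag has ≥ 4 vertices and tw(G) ≥ 3. Combining the bounds, tw(G) = 3.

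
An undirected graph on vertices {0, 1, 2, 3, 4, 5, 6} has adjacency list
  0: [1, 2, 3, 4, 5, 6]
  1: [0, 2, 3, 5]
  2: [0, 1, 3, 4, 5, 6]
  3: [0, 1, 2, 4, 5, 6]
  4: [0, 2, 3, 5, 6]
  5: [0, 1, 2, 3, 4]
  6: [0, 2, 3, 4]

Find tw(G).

4

A width-4 tree decomposition is:
Bags: B1 = {0, 2, 3, 4, 6}  B2 = {0, 2, 3, 4, 5}  B3 = {0, 1, 2, 3, 5}
Tree: B1–B2, B2–B3
Every bag has size at most 5, so the width is 5 − 1 = 4 and tw(G) ≤ 4. Conversely, {0, 1, 2, 3, 5} is a clique of size 5, and the vertices of any clique must share a bag in every tree decomposition; so some bag has ≥ 5 vertices and tw(G) ≥ 4. Therefore the treewidth is 4.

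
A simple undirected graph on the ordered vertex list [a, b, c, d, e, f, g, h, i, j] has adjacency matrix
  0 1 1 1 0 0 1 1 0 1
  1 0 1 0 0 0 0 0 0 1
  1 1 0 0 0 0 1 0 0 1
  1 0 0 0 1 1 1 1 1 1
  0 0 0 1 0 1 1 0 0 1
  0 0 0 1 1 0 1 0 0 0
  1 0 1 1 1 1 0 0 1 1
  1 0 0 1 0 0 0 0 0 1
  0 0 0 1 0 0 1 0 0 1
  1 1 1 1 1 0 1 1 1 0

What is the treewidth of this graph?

A width-3 tree decomposition is:
Bags: B1 = {d, g, i, j}  B2 = {a, d, g, j}  B3 = {a, c, g, j}  B4 = {d, e, g, j}  B5 = {d, e, f, g}  B6 = {a, b, c, j}  B7 = {a, d, h, j}
Tree: B1–B2, B2–B3, B2–B4, B4–B5, B3–B6, B2–B7
Each bag holds 4 vertices, so the decomposition has width 3, which upper-bounds the treewidth. For the lower bound, the 4 vertices {d, e, g, j} are pairwise adjacent, and any tree decomposition puts a clique entirely inside one bag — forcing width ≥ 3. Therefore the treewidth is 3.

3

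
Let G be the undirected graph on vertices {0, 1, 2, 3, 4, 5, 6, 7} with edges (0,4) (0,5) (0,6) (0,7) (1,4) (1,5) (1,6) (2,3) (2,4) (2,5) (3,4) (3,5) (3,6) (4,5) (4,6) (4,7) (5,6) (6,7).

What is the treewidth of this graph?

3

A width-3 tree decomposition is:
Bags: B1 = {1, 4, 5, 6}  B2 = {0, 4, 5, 6}  B3 = {3, 4, 5, 6}  B4 = {2, 3, 4, 5}  B5 = {0, 4, 6, 7}
Tree: B1–B2, B1–B3, B3–B4, B2–B5
The largest bag has 4 vertices, giving width 3; this decomposition certifies tw(G) ≤ 3. For the lower bound, the 4 vertices {2, 3, 4, 5} are pairwise adjacent, and any tree decomposition puts a clique entirely inside one bag — forcing width ≥ 3. Combining the bounds, tw(G) = 3.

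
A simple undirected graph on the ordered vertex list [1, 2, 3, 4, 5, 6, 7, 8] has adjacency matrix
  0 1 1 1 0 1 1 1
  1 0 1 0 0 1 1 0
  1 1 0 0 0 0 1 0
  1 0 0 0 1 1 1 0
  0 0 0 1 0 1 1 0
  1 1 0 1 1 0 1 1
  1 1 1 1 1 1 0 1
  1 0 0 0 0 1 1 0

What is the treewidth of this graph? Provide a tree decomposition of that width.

Treewidth 3.
One optimal decomposition is:
Bags: B1 = {1, 4, 6, 7}  B2 = {1, 2, 6, 7}  B3 = {1, 2, 3, 7}  B4 = {4, 5, 6, 7}  B5 = {1, 6, 7, 8}
Tree: B1–B2, B2–B3, B1–B4, B1–B5

Every bag has size at most 4, so the width is 4 − 1 = 3 and tw(G) ≤ 3. On the other hand G contains the 4-clique {1, 2, 3, 7}. A clique must lie in a single bag of any decomposition, so no decomposition can have width below 3. Therefore the treewidth is 3.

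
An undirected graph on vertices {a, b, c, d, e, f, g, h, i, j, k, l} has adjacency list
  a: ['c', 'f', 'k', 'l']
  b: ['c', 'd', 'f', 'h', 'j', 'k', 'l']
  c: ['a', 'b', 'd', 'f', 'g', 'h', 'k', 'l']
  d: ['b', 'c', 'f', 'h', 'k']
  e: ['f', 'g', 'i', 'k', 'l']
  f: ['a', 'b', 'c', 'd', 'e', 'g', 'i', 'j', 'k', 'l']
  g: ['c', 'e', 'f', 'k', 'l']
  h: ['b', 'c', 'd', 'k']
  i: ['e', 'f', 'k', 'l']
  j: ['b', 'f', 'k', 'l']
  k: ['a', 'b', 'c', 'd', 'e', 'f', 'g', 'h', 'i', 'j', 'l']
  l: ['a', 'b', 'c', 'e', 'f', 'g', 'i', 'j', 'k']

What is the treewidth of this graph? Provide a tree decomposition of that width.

The largest bag has 5 vertices, giving width 4; this decomposition certifies tw(G) ≤ 4. On the other hand G contains the 5-clique {b, c, d, h, k}. A clique must lie in a single bag of any decomposition, so no decomposition can have width below 4. Hence tw(G) = 4 exactly.

Treewidth 4.
One such decomposition:
Bags: B1 = {b, c, f, k, l}  B2 = {b, f, j, k, l}  B3 = {c, f, g, k, l}  B4 = {a, c, f, k, l}  B5 = {e, f, g, k, l}  B6 = {b, c, d, f, k}  B7 = {e, f, i, k, l}  B8 = {b, c, d, h, k}
Tree: B1–B2, B1–B3, B3–B4, B3–B5, B1–B6, B5–B7, B6–B8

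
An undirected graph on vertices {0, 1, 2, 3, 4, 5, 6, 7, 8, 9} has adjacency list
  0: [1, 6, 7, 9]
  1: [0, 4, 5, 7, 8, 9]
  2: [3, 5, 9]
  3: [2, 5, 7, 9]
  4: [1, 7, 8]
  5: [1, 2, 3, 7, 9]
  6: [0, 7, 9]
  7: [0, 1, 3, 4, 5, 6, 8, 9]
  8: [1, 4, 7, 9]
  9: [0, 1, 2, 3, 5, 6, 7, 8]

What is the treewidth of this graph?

A width-3 tree decomposition is:
Bags: B1 = {2, 3, 5, 9}  B2 = {3, 5, 7, 9}  B3 = {1, 5, 7, 9}  B4 = {0, 1, 7, 9}  B5 = {0, 6, 7, 9}  B6 = {1, 7, 8, 9}  B7 = {1, 4, 7, 8}
Tree: B1–B2, B2–B3, B3–B4, B4–B5, B3–B6, B6–B7
Every bag has size at most 4, so the width is 4 − 1 = 3 and tw(G) ≤ 3. On the other hand G contains the 4-clique {2, 3, 5, 9}. A clique must lie in a single bag of any decomposition, so no decomposition can have width below 3. The upper and lower bounds meet at 3, so that is the treewidth.

3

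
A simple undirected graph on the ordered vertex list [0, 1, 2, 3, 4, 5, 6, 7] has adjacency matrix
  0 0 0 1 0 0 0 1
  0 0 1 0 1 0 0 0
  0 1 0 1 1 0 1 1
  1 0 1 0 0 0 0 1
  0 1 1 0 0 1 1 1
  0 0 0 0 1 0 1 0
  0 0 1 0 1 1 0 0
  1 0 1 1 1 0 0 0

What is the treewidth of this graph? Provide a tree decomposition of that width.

Treewidth 2.
One optimal decomposition is:
Bags: B1 = {2, 4, 6}  B2 = {1, 2, 4}  B3 = {2, 4, 7}  B4 = {2, 3, 7}  B5 = {0, 3, 7}  B6 = {4, 5, 6}
Tree: B1–B2, B2–B3, B3–B4, B4–B5, B1–B6

Each bag holds 3 vertices, so the decomposition has width 2, which upper-bounds the treewidth. Conversely, {0, 3, 7} is a clique of size 3, and the vertices of any clique must share a bag in every tree decomposition; so some bag has ≥ 3 vertices and tw(G) ≥ 2. Hence tw(G) = 2 exactly.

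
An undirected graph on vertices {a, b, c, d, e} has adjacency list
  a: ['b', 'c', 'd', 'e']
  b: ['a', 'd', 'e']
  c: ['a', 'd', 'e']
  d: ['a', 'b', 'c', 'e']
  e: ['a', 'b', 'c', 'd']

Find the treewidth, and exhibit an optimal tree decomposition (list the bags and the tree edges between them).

Treewidth 3.
One optimal decomposition is:
Bags: B1 = {a, b, d, e}  B2 = {a, c, d, e}
Tree: B1–B2

The largest bag has 4 vertices, giving width 3; this decomposition certifies tw(G) ≤ 3. On the other hand G contains the 4-clique {a, c, d, e}. A clique must lie in a single bag of any decomposition, so no decomposition can have width below 3. Hence tw(G) = 3 exactly.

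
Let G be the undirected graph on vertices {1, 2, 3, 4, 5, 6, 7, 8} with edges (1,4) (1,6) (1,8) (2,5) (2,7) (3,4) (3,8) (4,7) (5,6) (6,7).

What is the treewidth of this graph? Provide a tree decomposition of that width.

Treewidth 2.
Bags: B1 = {2, 5, 6}  B2 = {2, 6, 7}  B3 = {1, 6, 7}  B4 = {1, 4, 7}  B5 = {1, 4, 8}  B6 = {3, 4, 8}
Tree: B1–B2, B2–B3, B3–B4, B4–B5, B5–B6

Every bag has size at most 3, so the width is 3 − 1 = 2 and tw(G) ≤ 2. For the lower bound, G contains the cycle 5–2–7–6–5, so G is not a forest; only forests have treewidth ≤ 1, hence tw(G) ≥ 2. Combining the bounds, tw(G) = 2.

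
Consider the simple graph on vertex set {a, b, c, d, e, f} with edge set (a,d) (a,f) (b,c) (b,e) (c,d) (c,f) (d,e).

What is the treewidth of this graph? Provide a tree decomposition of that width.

Each bag holds 3 vertices, so the decomposition has width 2, which upper-bounds the treewidth. Since a–f–c–d–a is a cycle in G, G is not acyclic. Forests are exactly the graphs of treewidth ≤ 1, so tw(G) ≥ 2. The upper and lower bounds meet at 2, so that is the treewidth.

Treewidth 2.
One such decomposition:
Bags: B1 = {a, d, f}  B2 = {c, d, f}  B3 = {c, d, e}  B4 = {b, c, e}
Tree: B1–B2, B2–B3, B3–B4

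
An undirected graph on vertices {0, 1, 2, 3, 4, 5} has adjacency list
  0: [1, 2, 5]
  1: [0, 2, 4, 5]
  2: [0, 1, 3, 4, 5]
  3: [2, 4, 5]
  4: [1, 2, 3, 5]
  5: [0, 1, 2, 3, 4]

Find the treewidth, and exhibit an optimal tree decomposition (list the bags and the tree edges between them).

Each bag holds 4 vertices, so the decomposition has width 3, which upper-bounds the treewidth. For the lower bound, the 4 vertices {0, 1, 2, 5} are pairwise adjacent, and any tree decomposition puts a clique entirely inside one bag — forcing width ≥ 3. Hence tw(G) = 3 exactly.

Treewidth 3.
One such decomposition:
Bags: B1 = {1, 2, 4, 5}  B2 = {2, 3, 4, 5}  B3 = {0, 1, 2, 5}
Tree: B1–B2, B1–B3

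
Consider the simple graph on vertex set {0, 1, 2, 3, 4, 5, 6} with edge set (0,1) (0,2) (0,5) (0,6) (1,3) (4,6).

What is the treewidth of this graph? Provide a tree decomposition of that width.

Each bag holds 2 vertices, so the decomposition has width 1, which upper-bounds the treewidth. Any graph with an edge has treewidth ≥ 1, and G has the edge 6–0. Therefore the treewidth is 1.

Treewidth 1.
One optimal decomposition is:
Bags: B1 = {0, 6}  B2 = {0, 1}  B3 = {0, 5}  B4 = {0, 2}  B5 = {4, 6}  B6 = {1, 3}
Tree: B1–B2, B1–B3, B3–B4, B1–B5, B2–B6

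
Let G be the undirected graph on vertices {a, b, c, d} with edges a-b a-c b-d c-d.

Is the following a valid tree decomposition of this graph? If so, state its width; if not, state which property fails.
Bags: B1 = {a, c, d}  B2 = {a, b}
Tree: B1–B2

No — edge (d,b) lies in no bag.

A tree decomposition must satisfy three properties: every vertex lies in some bag; for every edge, both endpoints lie together in some bag; and for every vertex, the bags containing it form a connected subtree. Here edge (d,b) lies in no bag, so the decomposition is invalid.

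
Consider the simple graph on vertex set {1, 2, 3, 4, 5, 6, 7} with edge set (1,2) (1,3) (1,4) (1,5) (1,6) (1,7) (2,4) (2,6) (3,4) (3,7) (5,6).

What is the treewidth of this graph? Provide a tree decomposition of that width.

Treewidth 2.
One such decomposition:
Bags: B1 = {1, 3, 7}  B2 = {1, 3, 4}  B3 = {1, 2, 4}  B4 = {1, 2, 6}  B5 = {1, 5, 6}
Tree: B1–B2, B2–B3, B3–B4, B4–B5

Each bag holds 3 vertices, so the decomposition has width 2, which upper-bounds the treewidth. Conversely, {1, 2, 4} is a clique of size 3, and the vertices of any clique must share a bag in every tree decomposition; so some bag has ≥ 3 vertices and tw(G) ≥ 2. Combining the bounds, tw(G) = 2.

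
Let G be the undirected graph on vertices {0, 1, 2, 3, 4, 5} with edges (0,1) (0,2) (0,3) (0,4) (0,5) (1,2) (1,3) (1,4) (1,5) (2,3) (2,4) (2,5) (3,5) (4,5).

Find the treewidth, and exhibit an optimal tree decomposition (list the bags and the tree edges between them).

Each bag holds 5 vertices, so the decomposition has width 4, which upper-bounds the treewidth. On the other hand G contains the 5-clique {0, 1, 2, 3, 5}. A clique must lie in a single bag of any decomposition, so no decomposition can have width below 4. Hence tw(G) = 4 exactly.

Treewidth 4.
One optimal decomposition is:
Bags: B1 = {0, 1, 2, 3, 5}  B2 = {0, 1, 2, 4, 5}
Tree: B1–B2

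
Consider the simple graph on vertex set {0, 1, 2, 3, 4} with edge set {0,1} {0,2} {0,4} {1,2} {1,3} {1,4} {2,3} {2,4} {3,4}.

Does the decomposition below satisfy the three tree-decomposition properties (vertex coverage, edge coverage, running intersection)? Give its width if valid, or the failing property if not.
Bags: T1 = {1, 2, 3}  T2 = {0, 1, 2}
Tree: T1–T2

No — vertex 4 appears in no bag.

A tree decomposition must satisfy three properties: every vertex lies in some bag; for every edge, both endpoints lie together in some bag; and for every vertex, the bags containing it form a connected subtree. Here vertex 4 appears in no bag, so the decomposition is invalid.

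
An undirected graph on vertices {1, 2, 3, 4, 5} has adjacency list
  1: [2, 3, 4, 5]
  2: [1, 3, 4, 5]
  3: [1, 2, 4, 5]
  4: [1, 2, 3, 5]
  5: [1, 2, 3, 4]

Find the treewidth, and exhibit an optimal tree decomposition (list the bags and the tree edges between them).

A single bag containing all 5 vertices is trivially a valid decomposition of width 4. For the lower bound, the 5 vertices {1, 2, 3, 4, 5} are pairwise adjacent, and any tree decomposition puts a clique entirely inside one bag — forcing width ≥ 4. Combining the bounds, tw(G) = 4.

Treewidth 4.
One such decomposition:
Bags: B1 = {1, 2, 3, 4, 5}
Tree: (single bag)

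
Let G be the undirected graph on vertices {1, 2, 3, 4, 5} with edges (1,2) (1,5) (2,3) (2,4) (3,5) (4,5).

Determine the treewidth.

A width-2 tree decomposition is:
Bags: B1 = {2, 3, 5}  B2 = {1, 2, 5}  B3 = {2, 4, 5}
Tree: B1–B2, B2–B3
The largest bag has 3 vertices, giving width 2; this decomposition certifies tw(G) ≤ 2. For the lower bound, G contains the cycle 2–3–5–1–2, so G is not a forest; only forests have treewidth ≤ 1, hence tw(G) ≥ 2. Hence tw(G) = 2 exactly.

2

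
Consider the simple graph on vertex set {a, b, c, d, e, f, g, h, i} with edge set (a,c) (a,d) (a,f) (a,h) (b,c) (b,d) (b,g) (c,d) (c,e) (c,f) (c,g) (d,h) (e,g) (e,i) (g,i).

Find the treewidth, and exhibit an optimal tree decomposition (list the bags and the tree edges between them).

The largest bag has 3 vertices, giving width 2; this decomposition certifies tw(G) ≤ 2. Conversely, {a, d, h} is a clique of size 3, and the vertices of any clique must share a bag in every tree decomposition; so some bag has ≥ 3 vertices and tw(G) ≥ 2. Combining the bounds, tw(G) = 2.

Treewidth 2.
One optimal decomposition is:
Bags: B1 = {a, d, h}  B2 = {a, c, d}  B3 = {b, c, d}  B4 = {b, c, g}  B5 = {c, e, g}  B6 = {a, c, f}  B7 = {e, g, i}
Tree: B1–B2, B2–B3, B3–B4, B4–B5, B2–B6, B5–B7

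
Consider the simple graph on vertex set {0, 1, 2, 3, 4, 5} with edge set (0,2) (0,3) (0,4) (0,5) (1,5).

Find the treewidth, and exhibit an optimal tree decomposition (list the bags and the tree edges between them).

Every bag has size at most 2, so the width is 2 − 1 = 1 and tw(G) ≤ 1. Since G has at least one edge (e.g. 0–2), it is not an edgeless graph, so tw(G) ≥ 1. Combining the bounds, tw(G) = 1.

Treewidth 1.
One such decomposition:
Bags: B1 = {0, 2}  B2 = {0, 3}  B3 = {0, 5}  B4 = {1, 5}  B5 = {0, 4}
Tree: B1–B2, B2–B3, B3–B4, B2–B5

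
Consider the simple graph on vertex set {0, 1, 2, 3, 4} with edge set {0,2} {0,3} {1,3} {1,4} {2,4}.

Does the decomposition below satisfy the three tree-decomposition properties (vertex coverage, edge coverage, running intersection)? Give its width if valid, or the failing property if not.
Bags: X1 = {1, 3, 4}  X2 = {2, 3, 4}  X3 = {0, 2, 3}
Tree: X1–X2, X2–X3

Every vertex of G appears in some bag (union = {0, 1, 2, 3, 4}); every edge is covered by a bag; and for each vertex v the set of bags containing v is connected in the bag tree. The decomposition is therefore valid. The largest bag has 3 vertices, so the width is 2.

Yes; width 2.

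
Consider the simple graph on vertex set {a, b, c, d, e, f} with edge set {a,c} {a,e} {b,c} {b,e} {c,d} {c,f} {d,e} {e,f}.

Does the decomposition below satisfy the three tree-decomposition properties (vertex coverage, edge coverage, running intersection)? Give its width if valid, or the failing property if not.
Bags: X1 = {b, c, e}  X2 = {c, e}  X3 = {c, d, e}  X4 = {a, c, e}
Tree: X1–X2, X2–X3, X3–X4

A tree decomposition must satisfy three properties: every vertex lies in some bag; for every edge, both endpoints lie together in some bag; and for every vertex, the bags containing it form a connected subtree. Here vertex f appears in no bag, so the decomposition is invalid.

No — vertex f appears in no bag.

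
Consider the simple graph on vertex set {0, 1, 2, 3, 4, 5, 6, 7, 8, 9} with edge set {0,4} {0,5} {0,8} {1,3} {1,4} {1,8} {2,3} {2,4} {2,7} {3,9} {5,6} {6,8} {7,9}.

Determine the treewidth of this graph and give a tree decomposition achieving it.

Each bag holds 3 vertices, so the decomposition has width 2, which upper-bounds the treewidth. For the lower bound, G contains the cycle 6–5–0–8–6, so G is not a forest; only forests have treewidth ≤ 1, hence tw(G) ≥ 2. Therefore the treewidth is 2.

Treewidth 2.
Bags: B1 = {5, 6, 8}  B2 = {0, 5, 8}  B3 = {0, 1, 8}  B4 = {0, 1, 4}  B5 = {1, 3, 4}  B6 = {2, 3, 4}  B7 = {2, 3, 9}  B8 = {2, 7, 9}
Tree: B1–B2, B2–B3, B3–B4, B4–B5, B5–B6, B6–B7, B7–B8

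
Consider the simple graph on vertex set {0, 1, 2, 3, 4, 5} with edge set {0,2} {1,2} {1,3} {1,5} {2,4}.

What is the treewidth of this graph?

1

A width-1 tree decomposition is:
Bags: B1 = {2, 4}  B2 = {1, 2}  B3 = {1, 3}  B4 = {1, 5}  B5 = {0, 2}
Tree: B1–B2, B2–B3, B3–B4, B1–B5
Each bag holds 2 vertices, so the decomposition has width 1, which upper-bounds the treewidth. Since G has at least one edge (e.g. 4–2), it is not an edgeless graph, so tw(G) ≥ 1. Therefore the treewidth is 1.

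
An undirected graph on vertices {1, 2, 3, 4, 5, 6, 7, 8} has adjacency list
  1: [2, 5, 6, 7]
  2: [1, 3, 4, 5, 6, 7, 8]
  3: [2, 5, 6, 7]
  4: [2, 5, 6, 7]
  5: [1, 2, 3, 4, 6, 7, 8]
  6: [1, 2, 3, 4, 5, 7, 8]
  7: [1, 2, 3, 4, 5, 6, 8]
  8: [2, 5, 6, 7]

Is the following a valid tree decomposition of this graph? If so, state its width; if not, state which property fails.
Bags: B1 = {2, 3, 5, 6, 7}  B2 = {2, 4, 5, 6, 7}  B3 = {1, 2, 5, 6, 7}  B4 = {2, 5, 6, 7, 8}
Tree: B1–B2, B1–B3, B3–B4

Vertex coverage: the bags together contain {1, 2, 3, 4, 5, 6, 7, 8}, the full vertex set. Edge coverage: each edge of G has both endpoints in at least one bag. Running intersection: for every vertex, the bags containing it form a connected subtree. All three properties hold, so this is a valid tree decomposition of width max|bag| − 1 = 4, and hence tw(G) ≤ 4.

Yes; width 4.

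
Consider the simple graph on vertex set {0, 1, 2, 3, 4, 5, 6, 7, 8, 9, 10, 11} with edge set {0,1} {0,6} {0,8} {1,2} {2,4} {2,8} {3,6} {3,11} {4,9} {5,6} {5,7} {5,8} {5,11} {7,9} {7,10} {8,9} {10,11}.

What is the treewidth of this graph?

A width-3 tree decomposition is:
Bags: B1 = {3, 7, 10, 11}  B2 = {3, 5, 7, 11}  B3 = {3, 5, 6, 7}  B4 = {5, 6, 7, 9}  B5 = {5, 6, 8, 9}  B6 = {0, 6, 8, 9}  B7 = {0, 4, 8, 9}  B8 = {0, 2, 4, 8}  B9 = {0, 1, 2, 4}
Tree: B1–B2, B2–B3, B3–B4, B4–B5, B5–B6, B6–B7, B7–B8, B8–B9
Each bag holds 4 vertices, so the decomposition has width 3, which upper-bounds the treewidth. For the lower bound: the 4 vertex sets {3,10,11}, {7}, {5}, {0,6,8,9} are disjoint, each induces a connected subgraph, and every pair is joined by at least one edge of G. Contracting each set to a single vertex therefore yields K_{4} as a minor, and since treewidth is minor-monotone, tw(G) ≥ tw(K_{4}) = 3. The upper and lower bounds meet at 3, so that is the treewidth.

3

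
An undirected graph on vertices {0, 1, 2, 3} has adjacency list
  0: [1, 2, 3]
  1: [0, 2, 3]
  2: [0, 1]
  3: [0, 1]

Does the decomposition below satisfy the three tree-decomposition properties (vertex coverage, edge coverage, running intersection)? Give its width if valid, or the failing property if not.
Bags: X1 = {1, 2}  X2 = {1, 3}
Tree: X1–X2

A tree decomposition must satisfy three properties: every vertex lies in some bag; for every edge, both endpoints lie together in some bag; and for every vertex, the bags containing it form a connected subtree. Here vertex 0 appears in no bag, so the decomposition is invalid.

No — vertex 0 appears in no bag.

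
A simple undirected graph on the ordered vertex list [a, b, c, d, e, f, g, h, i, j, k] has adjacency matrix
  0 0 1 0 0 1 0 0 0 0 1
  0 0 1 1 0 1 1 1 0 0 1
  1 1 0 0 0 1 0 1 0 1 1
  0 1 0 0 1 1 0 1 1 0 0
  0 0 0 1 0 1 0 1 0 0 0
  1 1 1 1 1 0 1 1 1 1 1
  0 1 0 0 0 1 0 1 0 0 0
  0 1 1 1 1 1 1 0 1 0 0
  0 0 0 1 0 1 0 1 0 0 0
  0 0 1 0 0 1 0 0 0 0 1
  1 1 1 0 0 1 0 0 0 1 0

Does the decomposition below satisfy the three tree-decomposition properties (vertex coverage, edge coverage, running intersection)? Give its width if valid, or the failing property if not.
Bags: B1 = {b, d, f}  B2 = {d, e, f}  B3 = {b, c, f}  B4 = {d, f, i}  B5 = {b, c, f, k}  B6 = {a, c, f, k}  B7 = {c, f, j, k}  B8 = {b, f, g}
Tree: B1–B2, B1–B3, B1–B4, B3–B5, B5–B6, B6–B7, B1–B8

A tree decomposition must satisfy three properties: every vertex lies in some bag; for every edge, both endpoints lie together in some bag; and for every vertex, the bags containing it form a connected subtree. Here vertex h appears in no bag, so the decomposition is invalid.

No — vertex h appears in no bag.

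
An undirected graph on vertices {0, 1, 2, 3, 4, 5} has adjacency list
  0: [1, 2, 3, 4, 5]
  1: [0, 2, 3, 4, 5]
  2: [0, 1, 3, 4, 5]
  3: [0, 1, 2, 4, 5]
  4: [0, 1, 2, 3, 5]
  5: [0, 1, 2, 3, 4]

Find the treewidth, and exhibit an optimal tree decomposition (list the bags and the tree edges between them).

A single bag containing all 6 vertices is trivially a valid decomposition of width 5. For the lower bound, the 6 vertices {0, 1, 2, 3, 4, 5} are pairwise adjacent, and any tree decomposition puts a clique entirely inside one bag — forcing width ≥ 5. The upper and lower bounds meet at 5, so that is the treewidth.

Treewidth 5.
One optimal decomposition is:
Bags: B1 = {0, 1, 2, 3, 4, 5}
Tree: (single bag)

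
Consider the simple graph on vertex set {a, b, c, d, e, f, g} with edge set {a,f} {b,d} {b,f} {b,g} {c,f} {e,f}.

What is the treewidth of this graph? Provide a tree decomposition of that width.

The largest bag has 2 vertices, giving width 1; this decomposition certifies tw(G) ≤ 1. G has an edge, so its treewidth is at least 1. The upper and lower bounds meet at 1, so that is the treewidth.

Treewidth 1.
One optimal decomposition is:
Bags: B1 = {b, f}  B2 = {e, f}  B3 = {b, d}  B4 = {a, f}  B5 = {b, g}  B6 = {c, f}
Tree: B1–B2, B1–B3, B1–B4, B3–B5, B1–B6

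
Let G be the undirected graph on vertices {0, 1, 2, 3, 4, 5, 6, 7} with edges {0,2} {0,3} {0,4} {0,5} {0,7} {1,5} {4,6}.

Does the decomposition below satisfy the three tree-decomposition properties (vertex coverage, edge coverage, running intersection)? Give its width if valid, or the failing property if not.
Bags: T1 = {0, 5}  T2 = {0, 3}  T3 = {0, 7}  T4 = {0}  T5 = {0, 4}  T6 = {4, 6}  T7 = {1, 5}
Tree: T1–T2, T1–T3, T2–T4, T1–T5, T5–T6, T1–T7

A tree decomposition must satisfy three properties: every vertex lies in some bag; for every edge, both endpoints lie together in some bag; and for every vertex, the bags containing it form a connected subtree. Here vertex 2 appears in no bag, so the decomposition is invalid.

No — vertex 2 appears in no bag.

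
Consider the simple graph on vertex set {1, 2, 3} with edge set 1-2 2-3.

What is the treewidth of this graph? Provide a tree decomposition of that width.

The largest bag has 2 vertices, giving width 1; this decomposition certifies tw(G) ≤ 1. Any graph with an edge has treewidth ≥ 1, and G has the edge 2–1. Therefore the treewidth is 1.

Treewidth 1.
One such decomposition:
Bags: B1 = {1, 2}  B2 = {2, 3}
Tree: B1–B2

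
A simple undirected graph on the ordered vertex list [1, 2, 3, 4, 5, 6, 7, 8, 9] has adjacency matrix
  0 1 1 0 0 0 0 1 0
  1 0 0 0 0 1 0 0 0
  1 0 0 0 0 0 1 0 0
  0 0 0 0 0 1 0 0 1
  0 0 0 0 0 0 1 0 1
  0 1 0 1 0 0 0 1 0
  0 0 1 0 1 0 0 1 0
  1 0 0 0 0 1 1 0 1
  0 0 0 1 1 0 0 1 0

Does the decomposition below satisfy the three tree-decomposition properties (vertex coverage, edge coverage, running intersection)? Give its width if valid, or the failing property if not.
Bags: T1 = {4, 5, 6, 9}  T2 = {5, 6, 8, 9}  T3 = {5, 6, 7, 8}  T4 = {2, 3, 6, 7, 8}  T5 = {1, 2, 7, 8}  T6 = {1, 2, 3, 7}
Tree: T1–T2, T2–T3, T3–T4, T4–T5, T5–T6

A tree decomposition must satisfy three properties: every vertex lies in some bag; for every edge, both endpoints lie together in some bag; and for every vertex, the bags containing it form a connected subtree. Here bags containing vertex 3 are not connected in the tree, so the decomposition is invalid.

No — bags containing vertex 3 are not connected in the tree.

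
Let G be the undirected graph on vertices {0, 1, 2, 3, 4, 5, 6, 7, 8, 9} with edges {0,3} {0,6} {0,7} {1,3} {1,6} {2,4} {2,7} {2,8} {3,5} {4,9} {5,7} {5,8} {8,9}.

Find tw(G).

A width-2 tree decomposition is:
Bags: B1 = {4, 8, 9}  B2 = {2, 4, 8}  B3 = {2, 5, 8}  B4 = {2, 5, 7}  B5 = {3, 5, 7}  B6 = {0, 3, 7}  B7 = {0, 1, 3}  B8 = {0, 1, 6}
Tree: B1–B2, B2–B3, B3–B4, B4–B5, B5–B6, B6–B7, B7–B8
Each bag holds 3 vertices, so the decomposition has width 2, which upper-bounds the treewidth. Since 9–4–2–8–9 is a cycle in G, G is not acyclic. Forests are exactly the graphs of treewidth ≤ 1, so tw(G) ≥ 2. Hence tw(G) = 2 exactly.

2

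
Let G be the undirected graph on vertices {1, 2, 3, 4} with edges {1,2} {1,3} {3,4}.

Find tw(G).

1

A width-1 tree decomposition is:
Bags: B1 = {1, 3}  B2 = {3, 4}  B3 = {1, 2}
Tree: B1–B2, B1–B3
Each bag holds 2 vertices, so the decomposition has width 1, which upper-bounds the treewidth. Any graph with an edge has treewidth ≥ 1, and G has the edge 1–3. Hence tw(G) = 1 exactly.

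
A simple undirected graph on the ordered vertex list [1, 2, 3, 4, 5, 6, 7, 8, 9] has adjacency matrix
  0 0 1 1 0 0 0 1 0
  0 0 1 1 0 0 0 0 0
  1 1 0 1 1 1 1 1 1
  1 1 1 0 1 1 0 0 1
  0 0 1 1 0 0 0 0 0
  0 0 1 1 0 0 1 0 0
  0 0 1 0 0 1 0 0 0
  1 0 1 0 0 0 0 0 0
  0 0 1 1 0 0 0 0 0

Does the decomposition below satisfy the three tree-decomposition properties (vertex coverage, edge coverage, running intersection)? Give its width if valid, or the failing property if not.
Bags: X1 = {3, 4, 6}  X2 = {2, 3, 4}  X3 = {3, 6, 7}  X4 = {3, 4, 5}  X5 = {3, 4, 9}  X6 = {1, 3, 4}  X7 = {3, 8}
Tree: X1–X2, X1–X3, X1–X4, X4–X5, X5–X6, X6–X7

No — edge (1,8) lies in no bag.

A tree decomposition must satisfy three properties: every vertex lies in some bag; for every edge, both endpoints lie together in some bag; and for every vertex, the bags containing it form a connected subtree. Here edge (1,8) lies in no bag, so the decomposition is invalid.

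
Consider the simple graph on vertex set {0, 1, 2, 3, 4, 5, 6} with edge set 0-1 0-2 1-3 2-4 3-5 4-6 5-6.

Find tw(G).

A width-2 tree decomposition is:
Bags: B1 = {4, 5, 6}  B2 = {2, 4, 5}  B3 = {0, 2, 5}  B4 = {0, 1, 5}  B5 = {1, 3, 5}
Tree: B1–B2, B2–B3, B3–B4, B4–B5
Each bag holds 3 vertices, so the decomposition has width 2, which upper-bounds the treewidth. Since 5–6–4–2–0–1–3–5 is a cycle in G, G is not acyclic. Forests are exactly the graphs of treewidth ≤ 1, so tw(G) ≥ 2. Combining the bounds, tw(G) = 2.

2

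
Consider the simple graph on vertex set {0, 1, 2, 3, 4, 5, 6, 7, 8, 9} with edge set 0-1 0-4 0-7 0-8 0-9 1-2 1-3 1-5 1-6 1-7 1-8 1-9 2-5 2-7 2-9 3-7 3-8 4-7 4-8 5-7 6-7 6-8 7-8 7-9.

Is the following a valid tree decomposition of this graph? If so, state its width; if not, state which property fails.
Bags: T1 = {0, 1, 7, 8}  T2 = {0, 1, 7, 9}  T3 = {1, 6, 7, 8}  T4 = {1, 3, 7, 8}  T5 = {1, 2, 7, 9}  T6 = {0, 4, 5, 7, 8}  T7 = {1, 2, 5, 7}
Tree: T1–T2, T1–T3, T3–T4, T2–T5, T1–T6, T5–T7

A tree decomposition must satisfy three properties: every vertex lies in some bag; for every edge, both endpoints lie together in some bag; and for every vertex, the bags containing it form a connected subtree. Here bags containing vertex 5 are not connected in the tree, so the decomposition is invalid.

No — bags containing vertex 5 are not connected in the tree.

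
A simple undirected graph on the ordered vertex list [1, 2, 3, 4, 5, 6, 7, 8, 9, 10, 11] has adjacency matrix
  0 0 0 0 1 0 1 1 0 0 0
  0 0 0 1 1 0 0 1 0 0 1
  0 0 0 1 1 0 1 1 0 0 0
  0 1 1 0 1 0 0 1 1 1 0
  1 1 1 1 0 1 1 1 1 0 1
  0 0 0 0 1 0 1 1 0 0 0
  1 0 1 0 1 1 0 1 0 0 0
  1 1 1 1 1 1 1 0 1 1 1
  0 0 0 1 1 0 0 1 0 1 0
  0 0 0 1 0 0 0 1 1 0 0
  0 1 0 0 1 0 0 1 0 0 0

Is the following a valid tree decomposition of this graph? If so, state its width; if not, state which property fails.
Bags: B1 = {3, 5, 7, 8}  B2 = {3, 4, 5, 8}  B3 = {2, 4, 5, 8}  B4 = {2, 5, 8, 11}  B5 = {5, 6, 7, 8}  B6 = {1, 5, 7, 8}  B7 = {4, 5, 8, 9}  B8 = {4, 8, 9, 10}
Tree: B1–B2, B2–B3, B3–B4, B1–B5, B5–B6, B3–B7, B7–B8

Vertex coverage: the bags together contain {1, 2, 3, 4, 5, 6, 7, 8, 9, 10, 11}, the full vertex set. Edge coverage: each edge of G has both endpoints in at least one bag. Running intersection: for every vertex, the bags containing it form a connected subtree. All three properties hold, so this is a valid tree decomposition of width max|bag| − 1 = 3, and hence tw(G) ≤ 3.

Yes; width 3.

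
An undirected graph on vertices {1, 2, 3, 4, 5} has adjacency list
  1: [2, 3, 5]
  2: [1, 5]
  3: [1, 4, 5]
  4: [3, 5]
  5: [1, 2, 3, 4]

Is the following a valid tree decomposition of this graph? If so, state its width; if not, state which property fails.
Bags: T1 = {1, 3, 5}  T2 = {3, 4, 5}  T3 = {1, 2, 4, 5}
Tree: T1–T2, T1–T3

No — bags containing vertex 4 are not connected in the tree.

A tree decomposition must satisfy three properties: every vertex lies in some bag; for every edge, both endpoints lie together in some bag; and for every vertex, the bags containing it form a connected subtree. Here bags containing vertex 4 are not connected in the tree, so the decomposition is invalid.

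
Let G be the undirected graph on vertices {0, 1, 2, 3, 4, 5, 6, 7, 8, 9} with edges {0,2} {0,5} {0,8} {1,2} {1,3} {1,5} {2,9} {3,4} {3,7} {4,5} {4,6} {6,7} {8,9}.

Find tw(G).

A width-2 tree decomposition is:
Bags: B1 = {4, 6, 7}  B2 = {3, 4, 7}  B3 = {3, 4, 5}  B4 = {1, 3, 5}  B5 = {0, 1, 5}  B6 = {0, 1, 2}  B7 = {0, 2, 8}  B8 = {2, 8, 9}
Tree: B1–B2, B2–B3, B3–B4, B4–B5, B5–B6, B6–B7, B7–B8
The largest bag has 3 vertices, giving width 2; this decomposition certifies tw(G) ≤ 2. For the lower bound, G contains the cycle 6–7–3–4–6, so G is not a forest; only forests have treewidth ≤ 1, hence tw(G) ≥ 2. Therefore the treewidth is 2.

2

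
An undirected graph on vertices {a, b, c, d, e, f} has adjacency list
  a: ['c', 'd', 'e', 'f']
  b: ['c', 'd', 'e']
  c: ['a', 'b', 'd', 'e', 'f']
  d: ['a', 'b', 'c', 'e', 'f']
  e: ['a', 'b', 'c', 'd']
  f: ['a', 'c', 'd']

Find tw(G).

3

A width-3 tree decomposition is:
Bags: B1 = {b, c, d, e}  B2 = {a, c, d, e}  B3 = {a, c, d, f}
Tree: B1–B2, B2–B3
Each bag holds 4 vertices, so the decomposition has width 3, which upper-bounds the treewidth. Conversely, {a, c, d, e} is a clique of size 4, and the vertices of any clique must share a bag in every tree decomposition; so some bag has ≥ 4 vertices and tw(G) ≥ 3. Combining the bounds, tw(G) = 3.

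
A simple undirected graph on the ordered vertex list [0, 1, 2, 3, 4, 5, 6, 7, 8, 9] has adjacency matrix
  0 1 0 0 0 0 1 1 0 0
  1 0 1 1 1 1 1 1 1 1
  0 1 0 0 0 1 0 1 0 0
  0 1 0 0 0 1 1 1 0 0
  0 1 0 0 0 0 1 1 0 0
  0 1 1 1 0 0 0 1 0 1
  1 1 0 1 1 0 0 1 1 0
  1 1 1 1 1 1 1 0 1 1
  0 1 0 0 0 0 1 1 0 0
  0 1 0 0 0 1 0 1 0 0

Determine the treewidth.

3

A width-3 tree decomposition is:
Bags: B1 = {1, 3, 6, 7}  B2 = {1, 3, 5, 7}  B3 = {1, 5, 7, 9}  B4 = {1, 2, 5, 7}  B5 = {1, 4, 6, 7}  B6 = {0, 1, 6, 7}  B7 = {1, 6, 7, 8}
Tree: B1–B2, B2–B3, B2–B4, B1–B5, B5–B6, B5–B7
Each bag holds 4 vertices, so the decomposition has width 3, which upper-bounds the treewidth. For the lower bound, the 4 vertices {1, 5, 7, 9} are pairwise adjacent, and any tree decomposition puts a clique entirely inside one bag — forcing width ≥ 3. Therefore the treewidth is 3.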